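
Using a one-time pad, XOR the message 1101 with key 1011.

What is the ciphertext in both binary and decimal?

Step 1: Write out the XOR operation bit by bit:
  Message: 1101
  Key:     1011
  XOR:     0110
Step 2: Convert to decimal: 0110 = 6.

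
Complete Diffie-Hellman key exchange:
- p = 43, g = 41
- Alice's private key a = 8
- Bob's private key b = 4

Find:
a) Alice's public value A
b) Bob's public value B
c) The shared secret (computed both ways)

Step 1: A = g^a mod p = 41^8 mod 43 = 41.
Step 2: B = g^b mod p = 41^4 mod 43 = 16.
Step 3: Alice computes s = B^a mod p = 16^8 mod 43 = 16.
Step 4: Bob computes s = A^b mod p = 41^4 mod 43 = 16.
Both sides agree: shared secret = 16.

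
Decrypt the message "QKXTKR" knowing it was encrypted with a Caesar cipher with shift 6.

Step 1: Reverse the shift by subtracting 6 from each letter position.
  Q (position 16) -> position (16-6) mod 26 = 10 -> K
  K (position 10) -> position (10-6) mod 26 = 4 -> E
  X (position 23) -> position (23-6) mod 26 = 17 -> R
  T (position 19) -> position (19-6) mod 26 = 13 -> N
  K (position 10) -> position (10-6) mod 26 = 4 -> E
  R (position 17) -> position (17-6) mod 26 = 11 -> L
Decrypted message: KERNEL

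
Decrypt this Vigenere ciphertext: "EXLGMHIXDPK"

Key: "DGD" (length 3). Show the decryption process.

Step 1: Key 'DGD' has length 3. Extended key: DGDDGDDGDDG
Step 2: Decrypt each position:
  E(4) - D(3) = 1 = B
  X(23) - G(6) = 17 = R
  L(11) - D(3) = 8 = I
  G(6) - D(3) = 3 = D
  M(12) - G(6) = 6 = G
  H(7) - D(3) = 4 = E
  I(8) - D(3) = 5 = F
  X(23) - G(6) = 17 = R
  D(3) - D(3) = 0 = A
  P(15) - D(3) = 12 = M
  K(10) - G(6) = 4 = E
Plaintext: BRIDGEFRAME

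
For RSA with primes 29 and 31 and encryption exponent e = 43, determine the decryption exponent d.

Step 1: n = 29 * 31 = 899.
Step 2: phi(n) = 28 * 30 = 840.
Step 3: Find d such that 43 * d = 1 (mod 840).
Step 4: d = 43^(-1) mod 840 = 547.
Verification: 43 * 547 = 23521 = 28 * 840 + 1.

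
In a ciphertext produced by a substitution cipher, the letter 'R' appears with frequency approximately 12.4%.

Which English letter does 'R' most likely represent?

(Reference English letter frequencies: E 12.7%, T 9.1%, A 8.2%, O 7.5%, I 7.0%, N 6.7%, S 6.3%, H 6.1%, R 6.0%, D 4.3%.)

Step 1: The observed frequency is 12.4%.
Step 2: Compare with English frequencies:
  E: 12.7% (difference: 0.3%) <-- closest
  T: 9.1% (difference: 3.3%)
  A: 8.2% (difference: 4.2%)
  O: 7.5% (difference: 4.9%)
  I: 7.0% (difference: 5.4%)
  N: 6.7% (difference: 5.7%)
  S: 6.3% (difference: 6.1%)
  H: 6.1% (difference: 6.3%)
  R: 6.0% (difference: 6.4%)
  D: 4.3% (difference: 8.1%)
Step 3: 'R' most likely represents 'E' (frequency 12.7%).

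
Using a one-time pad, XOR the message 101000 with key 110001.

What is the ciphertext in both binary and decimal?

Step 1: Write out the XOR operation bit by bit:
  Message: 101000
  Key:     110001
  XOR:     011001
Step 2: Convert to decimal: 011001 = 25.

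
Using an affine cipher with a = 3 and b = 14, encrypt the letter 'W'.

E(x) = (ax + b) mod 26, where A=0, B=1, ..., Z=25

Step 1: Convert 'W' to number: x = 22.
Step 2: E(22) = (3 * 22 + 14) mod 26 = 80 mod 26 = 2.
Step 3: Convert 2 back to letter: C.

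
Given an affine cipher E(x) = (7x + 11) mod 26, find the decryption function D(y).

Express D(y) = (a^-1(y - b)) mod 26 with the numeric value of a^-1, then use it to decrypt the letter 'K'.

Step 1: Find a^-1, the modular inverse of 7 mod 26.
Step 2: We need 7 * a^-1 = 1 (mod 26).
Step 3: 7 * 15 = 105 = 4 * 26 + 1, so a^-1 = 15.
Step 4: D(y) = 15(y - 11) mod 26.
Step 5: Apply to 'K' (y = 10): D(10) = 15 * (10 - 11) mod 26 = 15 * -1 mod 26 = 11 -> 'L'.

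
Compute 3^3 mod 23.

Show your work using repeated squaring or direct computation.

Step 1: Compute 3^3 mod 23 step by step, reducing modulo 23 at each step.
  3^1 mod 23 = 3
  3^2 mod 23 = (3 * 3) mod 23 = 9
  3^3 mod 23 = (9 * 3) mod 23 = 4
Step 2: Result = 4.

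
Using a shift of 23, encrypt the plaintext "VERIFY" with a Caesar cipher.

Step 1: For each letter, shift forward by 23 positions (mod 26).
  V (position 21) -> position (21+23) mod 26 = 18 -> S
  E (position 4) -> position (4+23) mod 26 = 1 -> B
  R (position 17) -> position (17+23) mod 26 = 14 -> O
  I (position 8) -> position (8+23) mod 26 = 5 -> F
  F (position 5) -> position (5+23) mod 26 = 2 -> C
  Y (position 24) -> position (24+23) mod 26 = 21 -> V
Result: SBOFCV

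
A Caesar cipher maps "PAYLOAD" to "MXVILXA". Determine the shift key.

Step 1: Compare first letters: P (position 15) -> M (position 12).
Step 2: Shift = (12 - 15) mod 26 = 23.
The shift value is 23.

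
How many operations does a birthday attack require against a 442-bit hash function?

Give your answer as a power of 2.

Step 1: The birthday paradox gives collision probability ~50% after sqrt(2^n) = 2^(n/2) hashes.
Step 2: For 442-bit output: 2^(442/2) = 2^221.
Step 3: Approximately 2^221 hash computations needed.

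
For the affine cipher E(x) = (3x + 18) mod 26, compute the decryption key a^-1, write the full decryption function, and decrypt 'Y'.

Step 1: Find a^-1, the modular inverse of 3 mod 26.
Step 2: We need 3 * a^-1 = 1 (mod 26).
Step 3: 3 * 9 = 27 = 1 * 26 + 1, so a^-1 = 9.
Step 4: D(y) = 9(y - 18) mod 26.
Step 5: Apply to 'Y' (y = 24): D(24) = 9 * (24 - 18) mod 26 = 9 * 6 mod 26 = 2 -> 'C'.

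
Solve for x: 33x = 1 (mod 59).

Step 1: We need x such that 33 * x = 1 (mod 59).
Step 2: Using the extended Euclidean algorithm or trial:
  33 * 34 = 1122 = 19 * 59 + 1.
Step 3: Since 1122 mod 59 = 1, the inverse is x = 34.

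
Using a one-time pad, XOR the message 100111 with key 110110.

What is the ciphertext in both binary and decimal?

Step 1: Write out the XOR operation bit by bit:
  Message: 100111
  Key:     110110
  XOR:     010001
Step 2: Convert to decimal: 010001 = 17.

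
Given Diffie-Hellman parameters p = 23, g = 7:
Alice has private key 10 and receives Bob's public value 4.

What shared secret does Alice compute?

Step 1: s = B^a mod p = 4^10 mod 23.
  4^1 mod 23 = 4
  4^2 mod 23 = (4 * 4) mod 23 = 16
  4^3 mod 23 = (16 * 4) mod 23 = 18
  4^4 mod 23 = (18 * 4) mod 23 = 3
  4^5 mod 23 = (3 * 4) mod 23 = 12
  4^6 mod 23 = (12 * 4) mod 23 = 2
  4^7 mod 23 = (2 * 4) mod 23 = 8
  4^8 mod 23 = (8 * 4) mod 23 = 9
  4^9 mod 23 = (9 * 4) mod 23 = 13
  4^10 mod 23 = (13 * 4) mod 23 = 6
Result: shared secret = 6.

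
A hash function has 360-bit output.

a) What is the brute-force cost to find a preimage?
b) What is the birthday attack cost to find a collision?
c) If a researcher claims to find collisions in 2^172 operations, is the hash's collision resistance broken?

Step 1: Preimage resistance requires brute-force of 2^360 operations.
Step 2: Collision resistance (birthday bound) = 2^(360/2) = 2^180.
Step 3: The claimed attack costs 2^172 operations.
Step 4: Since 2^172 < 2^180, the claimed attack beats the generic birthday bound, so collision resistance is broken.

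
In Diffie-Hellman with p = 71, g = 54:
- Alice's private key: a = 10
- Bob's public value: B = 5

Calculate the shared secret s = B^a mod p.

Step 1: s = B^a mod p = 5^10 mod 71.
  5^1 mod 71 = 5
  5^2 mod 71 = (5 * 5) mod 71 = 25
  5^3 mod 71 = (25 * 5) mod 71 = 54
  5^4 mod 71 = (54 * 5) mod 71 = 57
  5^5 mod 71 = (57 * 5) mod 71 = 1
  5^6 mod 71 = (1 * 5) mod 71 = 5
  5^7 mod 71 = (5 * 5) mod 71 = 25
  5^8 mod 71 = (25 * 5) mod 71 = 54
  5^9 mod 71 = (54 * 5) mod 71 = 57
  5^10 mod 71 = (57 * 5) mod 71 = 1
Result: shared secret = 1.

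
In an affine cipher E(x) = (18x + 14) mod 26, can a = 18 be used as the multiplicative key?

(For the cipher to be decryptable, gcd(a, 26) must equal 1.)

Step 1: Compute gcd(18, 26).
Step 2: gcd(18, 26) = 2.
Since gcd = 2 != 1, 18 shares a common factor with 26, so it cannot be used.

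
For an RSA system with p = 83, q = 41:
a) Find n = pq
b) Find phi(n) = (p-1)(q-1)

Step 1: n = p * q = 83 * 41 = 3403.
Step 2: phi(n) = (p-1)(q-1) = 82 * 40 = 3280.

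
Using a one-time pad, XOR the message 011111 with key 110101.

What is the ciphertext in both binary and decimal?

Step 1: Write out the XOR operation bit by bit:
  Message: 011111
  Key:     110101
  XOR:     101010
Step 2: Convert to decimal: 101010 = 42.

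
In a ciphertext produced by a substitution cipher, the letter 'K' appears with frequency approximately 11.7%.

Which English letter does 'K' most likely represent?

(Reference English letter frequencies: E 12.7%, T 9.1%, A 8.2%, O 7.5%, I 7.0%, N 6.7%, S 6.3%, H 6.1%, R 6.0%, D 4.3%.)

Step 1: The observed frequency is 11.7%.
Step 2: Compare with English frequencies:
  E: 12.7% (difference: 1.0%) <-- closest
  T: 9.1% (difference: 2.6%)
  A: 8.2% (difference: 3.5%)
  O: 7.5% (difference: 4.2%)
  I: 7.0% (difference: 4.7%)
  N: 6.7% (difference: 5.0%)
  S: 6.3% (difference: 5.4%)
  H: 6.1% (difference: 5.6%)
  R: 6.0% (difference: 5.7%)
  D: 4.3% (difference: 7.4%)
Step 3: 'K' most likely represents 'E' (frequency 12.7%).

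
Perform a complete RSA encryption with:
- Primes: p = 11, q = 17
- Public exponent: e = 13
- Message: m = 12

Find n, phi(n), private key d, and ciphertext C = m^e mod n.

Step 1: n = 11 * 17 = 187.
Step 2: phi(n) = (11-1)(17-1) = 10 * 16 = 160.
Step 3: Find d = 13^(-1) mod 160 = 37.
  Verify: 13 * 37 = 481 = 1 (mod 160).
Step 4: C = 12^13 mod 187 = 133.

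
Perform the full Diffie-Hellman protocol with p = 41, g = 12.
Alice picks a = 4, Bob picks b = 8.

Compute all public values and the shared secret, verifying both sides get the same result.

Step 1: A = g^a mod p = 12^4 mod 41 = 31.
Step 2: B = g^b mod p = 12^8 mod 41 = 18.
Step 3: Alice computes s = B^a mod p = 18^4 mod 41 = 16.
Step 4: Bob computes s = A^b mod p = 31^8 mod 41 = 16.
Both sides agree: shared secret = 16.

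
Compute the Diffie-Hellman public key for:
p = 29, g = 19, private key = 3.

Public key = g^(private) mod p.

Step 1: A = g^a mod p = 19^3 mod 29.
  19^1 mod 29 = 19
  19^2 mod 29 = (19 * 19) mod 29 = 13
  19^3 mod 29 = (13 * 19) mod 29 = 15
Result: A = 15.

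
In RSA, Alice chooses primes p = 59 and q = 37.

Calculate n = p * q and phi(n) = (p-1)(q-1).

Step 1: n = p * q = 59 * 37 = 2183.
Step 2: phi(n) = (p-1)(q-1) = 58 * 36 = 2088.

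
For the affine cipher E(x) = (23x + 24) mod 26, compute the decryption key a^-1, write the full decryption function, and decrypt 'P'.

Step 1: Find a^-1, the modular inverse of 23 mod 26.
Step 2: We need 23 * a^-1 = 1 (mod 26).
Step 3: 23 * 17 = 391 = 15 * 26 + 1, so a^-1 = 17.
Step 4: D(y) = 17(y - 24) mod 26.
Step 5: Apply to 'P' (y = 15): D(15) = 17 * (15 - 24) mod 26 = 17 * -9 mod 26 = 3 -> 'D'.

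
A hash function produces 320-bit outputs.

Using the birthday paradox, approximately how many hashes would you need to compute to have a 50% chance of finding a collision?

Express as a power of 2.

Step 1: The birthday paradox gives collision probability ~50% after sqrt(2^n) = 2^(n/2) hashes.
Step 2: For 320-bit output: 2^(320/2) = 2^160.
Step 3: Approximately 2^160 hash computations needed.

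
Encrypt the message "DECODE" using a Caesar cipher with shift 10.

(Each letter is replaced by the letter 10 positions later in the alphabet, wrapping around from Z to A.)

Step 1: For each letter, shift forward by 10 positions (mod 26).
  D (position 3) -> position (3+10) mod 26 = 13 -> N
  E (position 4) -> position (4+10) mod 26 = 14 -> O
  C (position 2) -> position (2+10) mod 26 = 12 -> M
  O (position 14) -> position (14+10) mod 26 = 24 -> Y
  D (position 3) -> position (3+10) mod 26 = 13 -> N
  E (position 4) -> position (4+10) mod 26 = 14 -> O
Result: NOMYNO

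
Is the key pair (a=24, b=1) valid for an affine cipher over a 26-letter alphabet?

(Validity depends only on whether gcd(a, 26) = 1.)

Step 1: Compute gcd(24, 26).
Step 2: gcd(24, 26) = 2.
Since gcd = 2 != 1, 24 shares a common factor with 26, so it cannot be used.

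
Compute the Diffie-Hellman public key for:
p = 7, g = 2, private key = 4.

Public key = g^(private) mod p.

Step 1: A = g^a mod p = 2^4 mod 7.
  2^1 mod 7 = 2
  2^2 mod 7 = (2 * 2) mod 7 = 4
  2^3 mod 7 = (4 * 2) mod 7 = 1
  2^4 mod 7 = (1 * 2) mod 7 = 2
Result: A = 2.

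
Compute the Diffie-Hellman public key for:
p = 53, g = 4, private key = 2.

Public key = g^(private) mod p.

Step 1: A = g^a mod p = 4^2 mod 53.
  4^1 mod 53 = 4
  4^2 mod 53 = (4 * 4) mod 53 = 16
Result: A = 16.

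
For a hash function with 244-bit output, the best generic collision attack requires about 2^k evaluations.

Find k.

Step 1: The hash has a 244-bit output.
Step 2: Collision resistance means it should be infeasible to find any x != y with h(x) = h(y).
By the birthday bound, a generic collision search succeeds after about sqrt(2^244) = 2^(244/2) = 2^122 evaluations.
Step 3: Security level = 122 bits.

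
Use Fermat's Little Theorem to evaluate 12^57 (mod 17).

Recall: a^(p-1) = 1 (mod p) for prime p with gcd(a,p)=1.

Step 1: Since 17 is prime, by Fermat's Little Theorem: 12^16 = 1 (mod 17).
Step 2: Reduce exponent: 57 mod 16 = 9.
Step 3: So 12^57 = 12^9 (mod 17).
Step 4: 12^9 mod 17 = 5.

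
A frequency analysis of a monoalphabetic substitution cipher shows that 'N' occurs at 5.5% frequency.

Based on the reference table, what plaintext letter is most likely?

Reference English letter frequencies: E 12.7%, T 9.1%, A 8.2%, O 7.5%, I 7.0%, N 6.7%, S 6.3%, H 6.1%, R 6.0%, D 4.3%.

Step 1: The observed frequency is 5.5%.
Step 2: Compare with English frequencies:
  E: 12.7% (difference: 7.2%)
  T: 9.1% (difference: 3.6%)
  A: 8.2% (difference: 2.7%)
  O: 7.5% (difference: 2.0%)
  I: 7.0% (difference: 1.5%)
  N: 6.7% (difference: 1.2%)
  S: 6.3% (difference: 0.8%)
  H: 6.1% (difference: 0.6%)
  R: 6.0% (difference: 0.5%) <-- closest
  D: 4.3% (difference: 1.2%)
Step 3: 'N' most likely represents 'R' (frequency 6.0%).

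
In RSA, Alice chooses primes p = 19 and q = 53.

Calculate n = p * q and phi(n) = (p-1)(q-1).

Step 1: n = p * q = 19 * 53 = 1007.
Step 2: phi(n) = (p-1)(q-1) = 18 * 52 = 936.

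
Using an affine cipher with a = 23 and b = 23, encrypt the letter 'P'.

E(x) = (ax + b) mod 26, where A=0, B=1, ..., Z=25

Step 1: Convert 'P' to number: x = 15.
Step 2: E(15) = (23 * 15 + 23) mod 26 = 368 mod 26 = 4.
Step 3: Convert 4 back to letter: E.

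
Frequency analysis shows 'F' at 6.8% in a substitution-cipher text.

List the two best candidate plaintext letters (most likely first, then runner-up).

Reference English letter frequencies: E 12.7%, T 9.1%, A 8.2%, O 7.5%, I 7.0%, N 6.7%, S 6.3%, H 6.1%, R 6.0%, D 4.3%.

Step 1: Observed frequency of 'F' is 6.8%.
Step 2: Compute distances to each reference frequency and sort:
  N (6.7%): difference = 0.1% <-- BEST
  I (7.0%): difference = 0.2% <-- RUNNER-UP
  S (6.3%): difference = 0.5%
  O (7.5%): difference = 0.7%
  H (6.1%): difference = 0.7%
Step 3: Most likely is 'N' (6.7%, diff 0.1%); second most likely is 'I' (7.0%, diff 0.2%).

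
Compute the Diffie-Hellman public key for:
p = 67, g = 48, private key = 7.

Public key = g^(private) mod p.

Step 1: A = g^a mod p = 48^7 mod 67.
  48^1 mod 67 = 48
  48^2 mod 67 = (48 * 48) mod 67 = 26
  48^3 mod 67 = (26 * 48) mod 67 = 42
  48^4 mod 67 = (42 * 48) mod 67 = 6
  48^5 mod 67 = (6 * 48) mod 67 = 20
  48^6 mod 67 = (20 * 48) mod 67 = 22
  48^7 mod 67 = (22 * 48) mod 67 = 51
Result: A = 51.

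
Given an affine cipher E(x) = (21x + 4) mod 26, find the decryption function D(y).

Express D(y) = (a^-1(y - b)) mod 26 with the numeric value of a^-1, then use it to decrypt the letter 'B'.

Step 1: Find a^-1, the modular inverse of 21 mod 26.
Step 2: We need 21 * a^-1 = 1 (mod 26).
Step 3: 21 * 5 = 105 = 4 * 26 + 1, so a^-1 = 5.
Step 4: D(y) = 5(y - 4) mod 26.
Step 5: Apply to 'B' (y = 1): D(1) = 5 * (1 - 4) mod 26 = 5 * -3 mod 26 = 11 -> 'L'.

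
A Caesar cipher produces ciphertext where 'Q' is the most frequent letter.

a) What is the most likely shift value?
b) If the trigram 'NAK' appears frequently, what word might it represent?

Step 1: In English, 'E' is the most frequent letter (12.7%).
Step 2: The most frequent ciphertext letter is 'Q' (position 16).
Step 3: Shift = (16 - 4) mod 26 = 12.
Step 4: Decrypt 'NAK' by shifting back 12:
  N -> B
  A -> O
  K -> Y
Step 5: 'NAK' decrypts to 'BOY'.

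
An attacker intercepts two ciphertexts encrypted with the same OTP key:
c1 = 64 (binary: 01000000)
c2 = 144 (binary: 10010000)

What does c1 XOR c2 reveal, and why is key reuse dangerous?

Step 1: c1 XOR c2 = (m1 XOR k) XOR (m2 XOR k).
Step 2: By XOR associativity/commutativity: = m1 XOR m2 XOR k XOR k = m1 XOR m2.
Step 3: 01000000 XOR 10010000 = 11010000 = 208.
Step 4: The key cancels out! An attacker learns m1 XOR m2 = 208, revealing the relationship between plaintexts.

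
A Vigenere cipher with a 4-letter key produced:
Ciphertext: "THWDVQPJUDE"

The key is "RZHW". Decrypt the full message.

Step 1: Key 'RZHW' has length 4. Extended key: RZHWRZHWRZH
Step 2: Decrypt each position:
  T(19) - R(17) = 2 = C
  H(7) - Z(25) = 8 = I
  W(22) - H(7) = 15 = P
  D(3) - W(22) = 7 = H
  V(21) - R(17) = 4 = E
  Q(16) - Z(25) = 17 = R
  P(15) - H(7) = 8 = I
  J(9) - W(22) = 13 = N
  U(20) - R(17) = 3 = D
  D(3) - Z(25) = 4 = E
  E(4) - H(7) = 23 = X
Plaintext: CIPHERINDEX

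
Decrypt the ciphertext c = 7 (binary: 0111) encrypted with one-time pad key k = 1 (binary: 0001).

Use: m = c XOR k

Step 1: XOR ciphertext with key:
  Ciphertext: 0111
  Key:        0001
  XOR:        0110
Step 2: Plaintext = 0110 = 6 in decimal.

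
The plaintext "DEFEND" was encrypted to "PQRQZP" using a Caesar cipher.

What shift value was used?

Step 1: Compare first letters: D (position 3) -> P (position 15).
Step 2: Shift = (15 - 3) mod 26 = 12.
The shift value is 12.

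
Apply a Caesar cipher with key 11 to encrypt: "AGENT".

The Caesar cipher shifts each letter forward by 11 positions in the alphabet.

Step 1: For each letter, shift forward by 11 positions (mod 26).
  A (position 0) -> position (0+11) mod 26 = 11 -> L
  G (position 6) -> position (6+11) mod 26 = 17 -> R
  E (position 4) -> position (4+11) mod 26 = 15 -> P
  N (position 13) -> position (13+11) mod 26 = 24 -> Y
  T (position 19) -> position (19+11) mod 26 = 4 -> E
Result: LRPYE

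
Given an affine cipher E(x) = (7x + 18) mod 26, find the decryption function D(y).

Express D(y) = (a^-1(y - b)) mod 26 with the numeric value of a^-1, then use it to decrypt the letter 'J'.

Step 1: Find a^-1, the modular inverse of 7 mod 26.
Step 2: We need 7 * a^-1 = 1 (mod 26).
Step 3: 7 * 15 = 105 = 4 * 26 + 1, so a^-1 = 15.
Step 4: D(y) = 15(y - 18) mod 26.
Step 5: Apply to 'J' (y = 9): D(9) = 15 * (9 - 18) mod 26 = 15 * -9 mod 26 = 21 -> 'V'.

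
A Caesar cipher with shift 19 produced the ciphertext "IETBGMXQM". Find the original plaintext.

Step 1: Reverse the shift by subtracting 19 from each letter position.
  I (position 8) -> position (8-19) mod 26 = 15 -> P
  E (position 4) -> position (4-19) mod 26 = 11 -> L
  T (position 19) -> position (19-19) mod 26 = 0 -> A
  B (position 1) -> position (1-19) mod 26 = 8 -> I
  G (position 6) -> position (6-19) mod 26 = 13 -> N
  M (position 12) -> position (12-19) mod 26 = 19 -> T
  X (position 23) -> position (23-19) mod 26 = 4 -> E
  Q (position 16) -> position (16-19) mod 26 = 23 -> X
  M (position 12) -> position (12-19) mod 26 = 19 -> T
Decrypted message: PLAINTEXT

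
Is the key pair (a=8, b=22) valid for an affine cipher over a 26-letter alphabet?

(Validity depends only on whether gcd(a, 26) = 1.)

Step 1: Compute gcd(8, 26).
Step 2: gcd(8, 26) = 2.
Since gcd = 2 != 1, 8 shares a common factor with 26, so it cannot be used.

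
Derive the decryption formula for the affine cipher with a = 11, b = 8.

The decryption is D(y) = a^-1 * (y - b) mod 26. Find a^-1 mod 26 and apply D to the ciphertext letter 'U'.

Step 1: Find a^-1, the modular inverse of 11 mod 26.
Step 2: We need 11 * a^-1 = 1 (mod 26).
Step 3: 11 * 19 = 209 = 8 * 26 + 1, so a^-1 = 19.
Step 4: D(y) = 19(y - 8) mod 26.
Step 5: Apply to 'U' (y = 20): D(20) = 19 * (20 - 8) mod 26 = 19 * 12 mod 26 = 20 -> 'U'.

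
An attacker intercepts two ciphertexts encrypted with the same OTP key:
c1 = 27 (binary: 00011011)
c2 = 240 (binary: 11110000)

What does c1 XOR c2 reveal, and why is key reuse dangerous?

Step 1: c1 XOR c2 = (m1 XOR k) XOR (m2 XOR k).
Step 2: By XOR associativity/commutativity: = m1 XOR m2 XOR k XOR k = m1 XOR m2.
Step 3: 00011011 XOR 11110000 = 11101011 = 235.
Step 4: The key cancels out! An attacker learns m1 XOR m2 = 235, revealing the relationship between plaintexts.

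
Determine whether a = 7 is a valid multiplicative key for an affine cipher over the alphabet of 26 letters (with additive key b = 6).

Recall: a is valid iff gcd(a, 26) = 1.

Step 1: Compute gcd(7, 26).
Step 2: gcd(7, 26) = 1.
Since gcd = 1, 7 is coprime with 26, so it is a valid key.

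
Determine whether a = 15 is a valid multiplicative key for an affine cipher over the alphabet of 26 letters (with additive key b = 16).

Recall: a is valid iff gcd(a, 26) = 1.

Step 1: Compute gcd(15, 26).
Step 2: gcd(15, 26) = 1.
Since gcd = 1, 15 is coprime with 26, so it is a valid key.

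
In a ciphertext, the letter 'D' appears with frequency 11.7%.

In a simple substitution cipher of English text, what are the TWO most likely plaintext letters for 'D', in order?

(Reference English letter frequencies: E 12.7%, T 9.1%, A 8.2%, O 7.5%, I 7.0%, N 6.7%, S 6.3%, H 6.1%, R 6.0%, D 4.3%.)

Step 1: Observed frequency of 'D' is 11.7%.
Step 2: Compute distances to each reference frequency and sort:
  E (12.7%): difference = 1.0% <-- BEST
  T (9.1%): difference = 2.6% <-- RUNNER-UP
  A (8.2%): difference = 3.5%
  O (7.5%): difference = 4.2%
  I (7.0%): difference = 4.7%
Step 3: Most likely is 'E' (12.7%, diff 1.0%); second most likely is 'T' (9.1%, diff 2.6%).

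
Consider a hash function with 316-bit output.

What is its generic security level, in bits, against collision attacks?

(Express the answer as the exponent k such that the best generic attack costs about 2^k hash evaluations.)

Step 1: The hash has a 316-bit output.
Step 2: Collision resistance means it should be infeasible to find any x != y with h(x) = h(y).
By the birthday bound, a generic collision search succeeds after about sqrt(2^316) = 2^(316/2) = 2^158 evaluations.
Step 3: Security level = 158 bits.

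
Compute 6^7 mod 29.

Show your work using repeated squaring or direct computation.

Step 1: Compute 6^7 mod 29 step by step, reducing modulo 29 at each step.
  6^1 mod 29 = 6
  6^2 mod 29 = (6 * 6) mod 29 = 7
  6^3 mod 29 = (7 * 6) mod 29 = 13
  6^4 mod 29 = (13 * 6) mod 29 = 20
  6^5 mod 29 = (20 * 6) mod 29 = 4
  6^6 mod 29 = (4 * 6) mod 29 = 24
  6^7 mod 29 = (24 * 6) mod 29 = 28
Step 2: Result = 28.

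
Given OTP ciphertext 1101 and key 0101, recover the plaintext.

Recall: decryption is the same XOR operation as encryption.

Step 1: XOR ciphertext with key:
  Ciphertext: 1101
  Key:        0101
  XOR:        1000
Step 2: Plaintext = 1000 = 8 in decimal.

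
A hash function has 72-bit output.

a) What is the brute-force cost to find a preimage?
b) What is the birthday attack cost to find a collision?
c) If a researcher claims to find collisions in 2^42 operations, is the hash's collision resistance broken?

Step 1: Preimage resistance requires brute-force of 2^72 operations.
Step 2: Collision resistance (birthday bound) = 2^(72/2) = 2^36.
Step 3: The claimed attack costs 2^42 operations.
Step 4: Since 2^42 >= 2^36, the claimed attack is no faster than the generic birthday attack, so this does not break collision resistance.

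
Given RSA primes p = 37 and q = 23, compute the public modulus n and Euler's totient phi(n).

Step 1: n = p * q = 37 * 23 = 851.
Step 2: phi(n) = (p-1)(q-1) = 36 * 22 = 792.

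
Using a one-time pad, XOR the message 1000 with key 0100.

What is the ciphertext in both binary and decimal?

Step 1: Write out the XOR operation bit by bit:
  Message: 1000
  Key:     0100
  XOR:     1100
Step 2: Convert to decimal: 1100 = 12.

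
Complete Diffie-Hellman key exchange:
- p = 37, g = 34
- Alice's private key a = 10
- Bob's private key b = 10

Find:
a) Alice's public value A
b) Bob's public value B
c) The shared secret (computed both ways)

Step 1: A = g^a mod p = 34^10 mod 37 = 34.
Step 2: B = g^b mod p = 34^10 mod 37 = 34.
Step 3: Alice computes s = B^a mod p = 34^10 mod 37 = 34.
Step 4: Bob computes s = A^b mod p = 34^10 mod 37 = 34.
Both sides agree: shared secret = 34.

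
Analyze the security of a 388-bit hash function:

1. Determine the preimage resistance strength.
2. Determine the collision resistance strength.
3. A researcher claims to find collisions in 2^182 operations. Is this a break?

Step 1: Preimage resistance requires brute-force of 2^388 operations.
Step 2: Collision resistance (birthday bound) = 2^(388/2) = 2^194.
Step 3: The claimed attack costs 2^182 operations.
Step 4: Since 2^182 < 2^194, the claimed attack beats the generic birthday bound, so collision resistance is broken.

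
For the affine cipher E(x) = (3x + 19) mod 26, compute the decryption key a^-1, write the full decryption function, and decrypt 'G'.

Step 1: Find a^-1, the modular inverse of 3 mod 26.
Step 2: We need 3 * a^-1 = 1 (mod 26).
Step 3: 3 * 9 = 27 = 1 * 26 + 1, so a^-1 = 9.
Step 4: D(y) = 9(y - 19) mod 26.
Step 5: Apply to 'G' (y = 6): D(6) = 9 * (6 - 19) mod 26 = 9 * -13 mod 26 = 13 -> 'N'.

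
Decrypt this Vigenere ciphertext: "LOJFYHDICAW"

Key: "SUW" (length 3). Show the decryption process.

Step 1: Key 'SUW' has length 3. Extended key: SUWSUWSUWSU
Step 2: Decrypt each position:
  L(11) - S(18) = 19 = T
  O(14) - U(20) = 20 = U
  J(9) - W(22) = 13 = N
  F(5) - S(18) = 13 = N
  Y(24) - U(20) = 4 = E
  H(7) - W(22) = 11 = L
  D(3) - S(18) = 11 = L
  I(8) - U(20) = 14 = O
  C(2) - W(22) = 6 = G
  A(0) - S(18) = 8 = I
  W(22) - U(20) = 2 = C
Plaintext: TUNNELLOGIC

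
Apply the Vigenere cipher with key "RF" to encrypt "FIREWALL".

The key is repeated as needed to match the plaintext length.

Step 1: Repeat key to match plaintext length:
  Plaintext: FIREWALL
  Key:       RFRFRFRF
Step 2: Encrypt each letter:
  F(5) + R(17) = (5+17) mod 26 = 22 = W
  I(8) + F(5) = (8+5) mod 26 = 13 = N
  R(17) + R(17) = (17+17) mod 26 = 8 = I
  E(4) + F(5) = (4+5) mod 26 = 9 = J
  W(22) + R(17) = (22+17) mod 26 = 13 = N
  A(0) + F(5) = (0+5) mod 26 = 5 = F
  L(11) + R(17) = (11+17) mod 26 = 2 = C
  L(11) + F(5) = (11+5) mod 26 = 16 = Q
Ciphertext: WNIJNFCQ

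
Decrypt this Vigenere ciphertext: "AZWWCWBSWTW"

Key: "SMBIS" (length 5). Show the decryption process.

Step 1: Key 'SMBIS' has length 5. Extended key: SMBISSMBISS
Step 2: Decrypt each position:
  A(0) - S(18) = 8 = I
  Z(25) - M(12) = 13 = N
  W(22) - B(1) = 21 = V
  W(22) - I(8) = 14 = O
  C(2) - S(18) = 10 = K
  W(22) - S(18) = 4 = E
  B(1) - M(12) = 15 = P
  S(18) - B(1) = 17 = R
  W(22) - I(8) = 14 = O
  T(19) - S(18) = 1 = B
  W(22) - S(18) = 4 = E
Plaintext: INVOKEPROBE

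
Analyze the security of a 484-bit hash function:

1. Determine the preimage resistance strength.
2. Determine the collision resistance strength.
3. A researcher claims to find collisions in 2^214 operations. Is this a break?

Step 1: Preimage resistance requires brute-force of 2^484 operations.
Step 2: Collision resistance (birthday bound) = 2^(484/2) = 2^242.
Step 3: The claimed attack costs 2^214 operations.
Step 4: Since 2^214 < 2^242, the claimed attack beats the generic birthday bound, so collision resistance is broken.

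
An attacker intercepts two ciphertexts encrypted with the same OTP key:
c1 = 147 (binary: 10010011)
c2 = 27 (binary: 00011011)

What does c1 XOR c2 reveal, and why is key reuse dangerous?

Step 1: c1 XOR c2 = (m1 XOR k) XOR (m2 XOR k).
Step 2: By XOR associativity/commutativity: = m1 XOR m2 XOR k XOR k = m1 XOR m2.
Step 3: 10010011 XOR 00011011 = 10001000 = 136.
Step 4: The key cancels out! An attacker learns m1 XOR m2 = 136, revealing the relationship between plaintexts.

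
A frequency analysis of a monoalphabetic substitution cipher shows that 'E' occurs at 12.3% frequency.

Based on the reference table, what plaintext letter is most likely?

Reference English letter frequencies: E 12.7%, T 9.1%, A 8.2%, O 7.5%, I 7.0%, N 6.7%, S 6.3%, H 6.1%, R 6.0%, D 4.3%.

Step 1: The observed frequency is 12.3%.
Step 2: Compare with English frequencies:
  E: 12.7% (difference: 0.4%) <-- closest
  T: 9.1% (difference: 3.2%)
  A: 8.2% (difference: 4.1%)
  O: 7.5% (difference: 4.8%)
  I: 7.0% (difference: 5.3%)
  N: 6.7% (difference: 5.6%)
  S: 6.3% (difference: 6.0%)
  H: 6.1% (difference: 6.2%)
  R: 6.0% (difference: 6.3%)
  D: 4.3% (difference: 8.0%)
Step 3: 'E' most likely represents 'E' (frequency 12.7%).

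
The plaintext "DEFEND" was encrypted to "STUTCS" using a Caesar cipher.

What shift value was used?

Step 1: Compare first letters: D (position 3) -> S (position 18).
Step 2: Shift = (18 - 3) mod 26 = 15.
The shift value is 15.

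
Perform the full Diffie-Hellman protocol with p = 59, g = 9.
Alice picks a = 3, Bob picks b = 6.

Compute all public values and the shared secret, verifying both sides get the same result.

Step 1: A = g^a mod p = 9^3 mod 59 = 21.
Step 2: B = g^b mod p = 9^6 mod 59 = 28.
Step 3: Alice computes s = B^a mod p = 28^3 mod 59 = 4.
Step 4: Bob computes s = A^b mod p = 21^6 mod 59 = 4.
Both sides agree: shared secret = 4.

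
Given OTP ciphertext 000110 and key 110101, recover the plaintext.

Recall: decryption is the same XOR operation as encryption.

Step 1: XOR ciphertext with key:
  Ciphertext: 000110
  Key:        110101
  XOR:        110011
Step 2: Plaintext = 110011 = 51 in decimal.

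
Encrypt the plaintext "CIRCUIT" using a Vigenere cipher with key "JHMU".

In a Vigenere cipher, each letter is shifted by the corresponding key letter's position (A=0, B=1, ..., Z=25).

Step 1: Repeat key to match plaintext length:
  Plaintext: CIRCUIT
  Key:       JHMUJHM
Step 2: Encrypt each letter:
  C(2) + J(9) = (2+9) mod 26 = 11 = L
  I(8) + H(7) = (8+7) mod 26 = 15 = P
  R(17) + M(12) = (17+12) mod 26 = 3 = D
  C(2) + U(20) = (2+20) mod 26 = 22 = W
  U(20) + J(9) = (20+9) mod 26 = 3 = D
  I(8) + H(7) = (8+7) mod 26 = 15 = P
  T(19) + M(12) = (19+12) mod 26 = 5 = F
Ciphertext: LPDWDPF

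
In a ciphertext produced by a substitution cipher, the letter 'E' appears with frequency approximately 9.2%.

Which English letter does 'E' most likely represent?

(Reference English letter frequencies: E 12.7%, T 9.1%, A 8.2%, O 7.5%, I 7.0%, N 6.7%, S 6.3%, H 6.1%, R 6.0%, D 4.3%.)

Step 1: The observed frequency is 9.2%.
Step 2: Compare with English frequencies:
  E: 12.7% (difference: 3.5%)
  T: 9.1% (difference: 0.1%) <-- closest
  A: 8.2% (difference: 1.0%)
  O: 7.5% (difference: 1.7%)
  I: 7.0% (difference: 2.2%)
  N: 6.7% (difference: 2.5%)
  S: 6.3% (difference: 2.9%)
  H: 6.1% (difference: 3.1%)
  R: 6.0% (difference: 3.2%)
  D: 4.3% (difference: 4.9%)
Step 3: 'E' most likely represents 'T' (frequency 9.1%).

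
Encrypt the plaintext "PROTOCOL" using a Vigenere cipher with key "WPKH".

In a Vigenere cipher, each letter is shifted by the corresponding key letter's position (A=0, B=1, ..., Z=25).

Step 1: Repeat key to match plaintext length:
  Plaintext: PROTOCOL
  Key:       WPKHWPKH
Step 2: Encrypt each letter:
  P(15) + W(22) = (15+22) mod 26 = 11 = L
  R(17) + P(15) = (17+15) mod 26 = 6 = G
  O(14) + K(10) = (14+10) mod 26 = 24 = Y
  T(19) + H(7) = (19+7) mod 26 = 0 = A
  O(14) + W(22) = (14+22) mod 26 = 10 = K
  C(2) + P(15) = (2+15) mod 26 = 17 = R
  O(14) + K(10) = (14+10) mod 26 = 24 = Y
  L(11) + H(7) = (11+7) mod 26 = 18 = S
Ciphertext: LGYAKRYS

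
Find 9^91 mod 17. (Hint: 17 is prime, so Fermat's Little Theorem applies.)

Step 1: Since 17 is prime, by Fermat's Little Theorem: 9^16 = 1 (mod 17).
Step 2: Reduce exponent: 91 mod 16 = 11.
Step 3: So 9^91 = 9^11 (mod 17).
Step 4: 9^11 mod 17 = 15.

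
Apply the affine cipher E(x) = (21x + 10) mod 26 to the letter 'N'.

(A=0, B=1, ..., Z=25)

Step 1: Convert 'N' to number: x = 13.
Step 2: E(13) = (21 * 13 + 10) mod 26 = 283 mod 26 = 23.
Step 3: Convert 23 back to letter: X.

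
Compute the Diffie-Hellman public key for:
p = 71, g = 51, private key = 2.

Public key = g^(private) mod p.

Step 1: A = g^a mod p = 51^2 mod 71.
  51^1 mod 71 = 51
  51^2 mod 71 = (51 * 51) mod 71 = 45
Result: A = 45.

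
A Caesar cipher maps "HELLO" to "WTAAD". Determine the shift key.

Step 1: Compare first letters: H (position 7) -> W (position 22).
Step 2: Shift = (22 - 7) mod 26 = 15.
The shift value is 15.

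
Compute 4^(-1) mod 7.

Step 1: We need x such that 4 * x = 1 (mod 7).
Step 2: Using the extended Euclidean algorithm or trial:
  4 * 2 = 8 = 1 * 7 + 1.
Step 3: Since 8 mod 7 = 1, the inverse is x = 2.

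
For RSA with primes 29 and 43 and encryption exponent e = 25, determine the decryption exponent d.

Step 1: n = 29 * 43 = 1247.
Step 2: phi(n) = 28 * 42 = 1176.
Step 3: Find d such that 25 * d = 1 (mod 1176).
Step 4: d = 25^(-1) mod 1176 = 1129.
Verification: 25 * 1129 = 28225 = 24 * 1176 + 1.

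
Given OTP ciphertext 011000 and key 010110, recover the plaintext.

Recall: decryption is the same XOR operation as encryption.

Step 1: XOR ciphertext with key:
  Ciphertext: 011000
  Key:        010110
  XOR:        001110
Step 2: Plaintext = 001110 = 14 in decimal.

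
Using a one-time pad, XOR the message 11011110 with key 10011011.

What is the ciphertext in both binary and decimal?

Step 1: Write out the XOR operation bit by bit:
  Message: 11011110
  Key:     10011011
  XOR:     01000101
Step 2: Convert to decimal: 01000101 = 69.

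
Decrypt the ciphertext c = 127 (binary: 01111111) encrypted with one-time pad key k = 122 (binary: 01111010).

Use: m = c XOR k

Step 1: XOR ciphertext with key:
  Ciphertext: 01111111
  Key:        01111010
  XOR:        00000101
Step 2: Plaintext = 00000101 = 5 in decimal.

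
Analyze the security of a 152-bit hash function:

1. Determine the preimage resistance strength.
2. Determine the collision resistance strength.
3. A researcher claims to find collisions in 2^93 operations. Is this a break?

Step 1: Preimage resistance requires brute-force of 2^152 operations.
Step 2: Collision resistance (birthday bound) = 2^(152/2) = 2^76.
Step 3: The claimed attack costs 2^93 operations.
Step 4: Since 2^93 >= 2^76, the claimed attack is no faster than the generic birthday attack, so this does not break collision resistance.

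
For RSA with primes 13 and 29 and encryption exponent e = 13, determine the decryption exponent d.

Step 1: n = 13 * 29 = 377.
Step 2: phi(n) = 12 * 28 = 336.
Step 3: Find d such that 13 * d = 1 (mod 336).
Step 4: d = 13^(-1) mod 336 = 181.
Verification: 13 * 181 = 2353 = 7 * 336 + 1.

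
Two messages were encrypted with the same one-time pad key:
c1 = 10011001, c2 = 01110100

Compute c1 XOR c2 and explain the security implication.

Step 1: c1 XOR c2 = (m1 XOR k) XOR (m2 XOR k).
Step 2: By XOR associativity/commutativity: = m1 XOR m2 XOR k XOR k = m1 XOR m2.
Step 3: 10011001 XOR 01110100 = 11101101 = 237.
Step 4: The key cancels out! An attacker learns m1 XOR m2 = 237, revealing the relationship between plaintexts.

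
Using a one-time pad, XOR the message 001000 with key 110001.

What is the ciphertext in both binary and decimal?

Step 1: Write out the XOR operation bit by bit:
  Message: 001000
  Key:     110001
  XOR:     111001
Step 2: Convert to decimal: 111001 = 57.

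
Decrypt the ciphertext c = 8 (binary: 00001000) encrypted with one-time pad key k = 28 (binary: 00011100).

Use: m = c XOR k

Step 1: XOR ciphertext with key:
  Ciphertext: 00001000
  Key:        00011100
  XOR:        00010100
Step 2: Plaintext = 00010100 = 20 in decimal.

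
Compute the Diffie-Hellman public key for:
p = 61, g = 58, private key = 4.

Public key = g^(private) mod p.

Step 1: A = g^a mod p = 58^4 mod 61.
  58^1 mod 61 = 58
  58^2 mod 61 = (58 * 58) mod 61 = 9
  58^3 mod 61 = (9 * 58) mod 61 = 34
  58^4 mod 61 = (34 * 58) mod 61 = 20
Result: A = 20.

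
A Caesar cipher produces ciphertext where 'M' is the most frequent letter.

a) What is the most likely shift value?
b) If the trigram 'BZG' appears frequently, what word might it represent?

Step 1: In English, 'E' is the most frequent letter (12.7%).
Step 2: The most frequent ciphertext letter is 'M' (position 12).
Step 3: Shift = (12 - 4) mod 26 = 8.
Step 4: Decrypt 'BZG' by shifting back 8:
  B -> T
  Z -> R
  G -> Y
Step 5: 'BZG' decrypts to 'TRY'.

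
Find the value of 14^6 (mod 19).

Step 1: Compute 14^6 mod 19 step by step, reducing modulo 19 at each step.
  14^1 mod 19 = 14
  14^2 mod 19 = (14 * 14) mod 19 = 6
  14^3 mod 19 = (6 * 14) mod 19 = 8
  14^4 mod 19 = (8 * 14) mod 19 = 17
  14^5 mod 19 = (17 * 14) mod 19 = 10
  14^6 mod 19 = (10 * 14) mod 19 = 7
Step 2: Result = 7.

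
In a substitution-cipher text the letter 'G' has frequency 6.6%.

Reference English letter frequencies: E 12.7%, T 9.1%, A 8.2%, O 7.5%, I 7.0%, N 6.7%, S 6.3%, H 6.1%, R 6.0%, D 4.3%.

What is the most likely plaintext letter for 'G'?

Step 1: The observed frequency is 6.6%.
Step 2: Compare with English frequencies:
  E: 12.7% (difference: 6.1%)
  T: 9.1% (difference: 2.5%)
  A: 8.2% (difference: 1.6%)
  O: 7.5% (difference: 0.9%)
  I: 7.0% (difference: 0.4%)
  N: 6.7% (difference: 0.1%) <-- closest
  S: 6.3% (difference: 0.3%)
  H: 6.1% (difference: 0.5%)
  R: 6.0% (difference: 0.6%)
  D: 4.3% (difference: 2.3%)
Step 3: 'G' most likely represents 'N' (frequency 6.7%).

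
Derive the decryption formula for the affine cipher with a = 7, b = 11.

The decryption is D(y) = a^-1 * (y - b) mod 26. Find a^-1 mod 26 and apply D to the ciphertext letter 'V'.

Step 1: Find a^-1, the modular inverse of 7 mod 26.
Step 2: We need 7 * a^-1 = 1 (mod 26).
Step 3: 7 * 15 = 105 = 4 * 26 + 1, so a^-1 = 15.
Step 4: D(y) = 15(y - 11) mod 26.
Step 5: Apply to 'V' (y = 21): D(21) = 15 * (21 - 11) mod 26 = 15 * 10 mod 26 = 20 -> 'U'.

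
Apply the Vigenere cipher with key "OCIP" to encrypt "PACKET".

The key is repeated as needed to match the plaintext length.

Step 1: Repeat key to match plaintext length:
  Plaintext: PACKET
  Key:       OCIPOC
Step 2: Encrypt each letter:
  P(15) + O(14) = (15+14) mod 26 = 3 = D
  A(0) + C(2) = (0+2) mod 26 = 2 = C
  C(2) + I(8) = (2+8) mod 26 = 10 = K
  K(10) + P(15) = (10+15) mod 26 = 25 = Z
  E(4) + O(14) = (4+14) mod 26 = 18 = S
  T(19) + C(2) = (19+2) mod 26 = 21 = V
Ciphertext: DCKZSV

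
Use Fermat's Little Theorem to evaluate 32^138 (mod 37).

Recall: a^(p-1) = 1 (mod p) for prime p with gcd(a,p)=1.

Step 1: Since 37 is prime, by Fermat's Little Theorem: 32^36 = 1 (mod 37).
Step 2: Reduce exponent: 138 mod 36 = 30.
Step 3: So 32^138 = 32^30 (mod 37).
Step 4: 32^30 mod 37 = 27.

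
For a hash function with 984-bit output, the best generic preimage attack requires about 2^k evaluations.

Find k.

Step 1: The hash has a 984-bit output.
Step 2: Preimage resistance means: given a digest h(x), it should be infeasible to find any input that hashes to it.
With a 984-bit output there are 2^984 possible digests, so a generic brute-force preimage search costs about 2^984 evaluations.
Step 3: Security level = 984 bits.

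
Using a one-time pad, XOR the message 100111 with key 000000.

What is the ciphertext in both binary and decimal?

Step 1: Write out the XOR operation bit by bit:
  Message: 100111
  Key:     000000
  XOR:     100111
Step 2: Convert to decimal: 100111 = 39.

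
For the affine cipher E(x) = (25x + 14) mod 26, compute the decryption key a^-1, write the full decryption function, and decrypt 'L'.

Step 1: Find a^-1, the modular inverse of 25 mod 26.
Step 2: We need 25 * a^-1 = 1 (mod 26).
Step 3: 25 * 25 = 625 = 24 * 26 + 1, so a^-1 = 25.
Step 4: D(y) = 25(y - 14) mod 26.
Step 5: Apply to 'L' (y = 11): D(11) = 25 * (11 - 14) mod 26 = 25 * -3 mod 26 = 3 -> 'D'.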